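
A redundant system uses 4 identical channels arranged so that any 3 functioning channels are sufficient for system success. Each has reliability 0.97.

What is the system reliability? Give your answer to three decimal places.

0.995

R = Σ_{i=3}^{4} C(4,i) p^i (1−p)^{4−i} with p = 0.97
C(4,3)·0.97^3·0.03^1 = 0.10952
C(4,4)·0.97^4·0.03^0 = 0.88529
Sum = 0.995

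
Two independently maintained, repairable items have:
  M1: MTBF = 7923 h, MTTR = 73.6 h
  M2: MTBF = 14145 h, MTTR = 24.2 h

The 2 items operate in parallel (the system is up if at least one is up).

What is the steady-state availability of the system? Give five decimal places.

A(M1) = MTBF/(MTBF+MTTR) = 7923/(7923+73.6) = 0.990796
A(M2) = MTBF/(MTBF+MTTR) = 14145/(14145+24.2) = 0.998292
Parallel availability: 1 − (1 − 0.990796)(1 − 0.998292) = 0.99998

0.99998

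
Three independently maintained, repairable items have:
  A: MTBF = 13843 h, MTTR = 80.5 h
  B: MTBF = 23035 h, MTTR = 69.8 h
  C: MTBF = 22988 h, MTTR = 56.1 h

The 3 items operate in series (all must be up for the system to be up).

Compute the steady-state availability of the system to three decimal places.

0.989

A(A) = MTBF/(MTBF+MTTR) = 13843/(13843+80.5) = 0.994218
A(B) = MTBF/(MTBF+MTTR) = 23035/(23035+69.8) = 0.996979
A(C) = MTBF/(MTBF+MTTR) = 22988/(22988+56.1) = 0.997566
Series availability: 0.994218 × 0.996979 × 0.997566 = 0.989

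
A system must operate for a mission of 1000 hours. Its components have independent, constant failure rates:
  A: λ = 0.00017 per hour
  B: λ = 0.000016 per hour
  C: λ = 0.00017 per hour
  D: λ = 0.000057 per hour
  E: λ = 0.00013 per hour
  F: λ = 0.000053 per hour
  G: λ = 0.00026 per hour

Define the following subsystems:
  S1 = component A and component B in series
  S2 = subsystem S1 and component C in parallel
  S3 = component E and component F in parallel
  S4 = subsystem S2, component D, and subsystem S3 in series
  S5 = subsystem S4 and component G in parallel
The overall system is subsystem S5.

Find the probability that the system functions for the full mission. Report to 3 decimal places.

R(A) = exp(−0.00017 × 1000) = 0.84366
R(B) = exp(−0.000016 × 1000) = 0.98413
R(C) = exp(−0.00017 × 1000) = 0.84366
R(D) = exp(−0.000057 × 1000) = 0.94459
R(E) = exp(−0.00013 × 1000) = 0.87810
R(F) = exp(−0.000053 × 1000) = 0.94838
R(G) = exp(−0.00026 × 1000) = 0.77105
Series (A and B): 0.84366 × 0.98413 = 0.83027
Parallel ([0.83027] and C): 1 − (1 − 0.83027)(1 − 0.84366) = 0.97346
Parallel (E and F): 1 − (1 − 0.87810)(1 − 0.94838) = 0.99371
Series ([0.97346], D, and [0.99371]): 0.97346 × 0.94459 × 0.99371 = 0.91374
Parallel ([0.91374] and G): 1 − (1 − 0.91374)(1 − 0.77105) = 0.980

0.980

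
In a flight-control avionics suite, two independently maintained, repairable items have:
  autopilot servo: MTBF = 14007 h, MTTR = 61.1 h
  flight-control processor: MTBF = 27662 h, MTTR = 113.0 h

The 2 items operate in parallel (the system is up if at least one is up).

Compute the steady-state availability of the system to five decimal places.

A(autopilot servo) = MTBF/(MTBF+MTTR) = 14007/(14007+61.1) = 0.995657
A(flight-control processor) = MTBF/(MTBF+MTTR) = 27662/(27662+113.0) = 0.995932
Parallel availability: 1 − (1 − 0.995657)(1 − 0.995932) = 0.99998

0.99998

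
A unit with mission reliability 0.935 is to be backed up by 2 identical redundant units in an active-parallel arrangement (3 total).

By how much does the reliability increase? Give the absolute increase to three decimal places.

R_before = 0.935
R_after = 1 − (1 − 0.935)^3 = 1.000
ΔR = 1.000 − 0.935 = 0.065

0.065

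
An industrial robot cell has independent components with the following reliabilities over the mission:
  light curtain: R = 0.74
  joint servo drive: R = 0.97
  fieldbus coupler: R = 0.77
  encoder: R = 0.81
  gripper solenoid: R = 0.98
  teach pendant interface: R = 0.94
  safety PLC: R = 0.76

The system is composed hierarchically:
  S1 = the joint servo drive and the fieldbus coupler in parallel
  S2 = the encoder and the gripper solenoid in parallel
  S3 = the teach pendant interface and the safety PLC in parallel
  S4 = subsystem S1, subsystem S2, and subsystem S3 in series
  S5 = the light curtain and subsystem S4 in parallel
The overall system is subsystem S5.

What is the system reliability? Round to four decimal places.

Parallel (joint servo drive and fieldbus coupler): 1 − (1 − 0.970000)(1 − 0.770000) = 0.993100
Parallel (encoder and gripper solenoid): 1 − (1 − 0.810000)(1 − 0.980000) = 0.996200
Parallel (teach pendant interface and safety PLC): 1 − (1 − 0.940000)(1 − 0.760000) = 0.985600
Series ([0.993100], [0.996200], and [0.985600]): 0.993100 × 0.996200 × 0.985600 = 0.975080
Parallel (light curtain and [0.975080]): 1 − (1 − 0.740000)(1 − 0.975080) = 0.9935

0.9935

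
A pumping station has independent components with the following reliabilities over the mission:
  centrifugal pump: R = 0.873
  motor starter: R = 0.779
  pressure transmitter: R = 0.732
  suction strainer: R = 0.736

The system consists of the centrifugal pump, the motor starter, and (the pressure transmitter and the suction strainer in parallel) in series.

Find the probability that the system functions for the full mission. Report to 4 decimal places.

0.6320

Parallel (pressure transmitter and suction strainer): 1 − (1 − 0.732000)(1 − 0.736000) = 0.929248
Series (centrifugal pump, motor starter, and [0.929248]): 0.873000 × 0.779000 × 0.929248 = 0.6320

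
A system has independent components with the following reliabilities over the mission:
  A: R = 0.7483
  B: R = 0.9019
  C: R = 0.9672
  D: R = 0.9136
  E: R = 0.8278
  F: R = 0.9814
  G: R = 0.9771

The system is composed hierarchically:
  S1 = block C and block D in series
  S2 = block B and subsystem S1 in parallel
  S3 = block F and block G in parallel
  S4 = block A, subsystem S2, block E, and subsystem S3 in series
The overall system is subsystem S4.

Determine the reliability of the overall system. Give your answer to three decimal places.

Series (C and D): 0.96720 × 0.91360 = 0.88363
Parallel (B and [0.88363]): 1 − (1 − 0.90190)(1 − 0.88363) = 0.98858
Parallel (F and G): 1 − (1 − 0.98140)(1 − 0.97710) = 0.99957
Series (A, [0.98858], E, and [0.99957]): 0.74830 × 0.98858 × 0.82780 × 0.99957 = 0.612

0.612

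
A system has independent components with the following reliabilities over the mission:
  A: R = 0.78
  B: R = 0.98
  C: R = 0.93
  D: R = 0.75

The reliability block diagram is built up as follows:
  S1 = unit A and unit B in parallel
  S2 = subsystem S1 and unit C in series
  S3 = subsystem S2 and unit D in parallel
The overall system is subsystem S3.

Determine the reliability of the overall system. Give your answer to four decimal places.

0.9815

Parallel (A and B): 1 − (1 − 0.780000)(1 − 0.980000) = 0.995600
Series ([0.995600] and C): 0.995600 × 0.930000 = 0.925908
Parallel ([0.925908] and D): 1 − (1 − 0.925908)(1 − 0.750000) = 0.9815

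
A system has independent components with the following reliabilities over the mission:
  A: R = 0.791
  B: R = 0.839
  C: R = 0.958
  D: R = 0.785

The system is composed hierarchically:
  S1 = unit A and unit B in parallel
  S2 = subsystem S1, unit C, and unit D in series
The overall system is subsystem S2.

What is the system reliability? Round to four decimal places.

Parallel (A and B): 1 − (1 − 0.791000)(1 − 0.839000) = 0.966351
Series ([0.966351], C, and D): 0.966351 × 0.958000 × 0.785000 = 0.7267

0.7267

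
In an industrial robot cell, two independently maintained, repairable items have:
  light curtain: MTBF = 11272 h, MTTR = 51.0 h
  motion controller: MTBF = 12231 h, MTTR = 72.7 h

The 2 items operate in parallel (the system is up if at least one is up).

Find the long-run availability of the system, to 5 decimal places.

0.99997

A(light curtain) = MTBF/(MTBF+MTTR) = 11272/(11272+51.0) = 0.995496
A(motion controller) = MTBF/(MTBF+MTTR) = 12231/(12231+72.7) = 0.994091
Parallel availability: 1 − (1 − 0.995496)(1 − 0.994091) = 0.99997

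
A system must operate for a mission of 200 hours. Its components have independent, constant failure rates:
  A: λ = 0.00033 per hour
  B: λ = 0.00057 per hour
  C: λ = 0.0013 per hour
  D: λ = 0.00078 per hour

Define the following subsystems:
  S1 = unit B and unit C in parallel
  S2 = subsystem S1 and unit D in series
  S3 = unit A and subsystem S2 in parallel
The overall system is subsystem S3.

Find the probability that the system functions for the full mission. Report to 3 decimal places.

0.989

R(A) = exp(−0.00033 × 200) = 0.93613
R(B) = exp(−0.00057 × 200) = 0.89226
R(C) = exp(−0.0013 × 200) = 0.77105
R(D) = exp(−0.00078 × 200) = 0.85556
Parallel (B and C): 1 − (1 − 0.89226)(1 − 0.77105) = 0.97533
Series ([0.97533] and D): 0.97533 × 0.85556 = 0.83445
Parallel (A and [0.83445]): 1 − (1 − 0.93613)(1 − 0.83445) = 0.989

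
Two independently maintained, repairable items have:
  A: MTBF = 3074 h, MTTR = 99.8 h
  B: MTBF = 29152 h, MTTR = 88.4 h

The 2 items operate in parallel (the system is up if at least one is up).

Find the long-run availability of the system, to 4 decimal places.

A(A) = MTBF/(MTBF+MTTR) = 3074/(3074+99.8) = 0.968555
A(B) = MTBF/(MTBF+MTTR) = 29152/(29152+88.4) = 0.996977
Parallel availability: 1 − (1 − 0.968555)(1 − 0.996977) = 0.9999

0.9999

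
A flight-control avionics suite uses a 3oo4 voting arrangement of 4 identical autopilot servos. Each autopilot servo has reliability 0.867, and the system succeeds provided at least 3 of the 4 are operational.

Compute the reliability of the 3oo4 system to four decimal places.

0.9117

R = Σ_{i=3}^{4} C(4,i) p^i (1−p)^{4−i} with p = 0.867
C(4,3)·0.867^3·0.133^1 = 0.346712
C(4,4)·0.867^4·0.133^0 = 0.565036
Sum = 0.9117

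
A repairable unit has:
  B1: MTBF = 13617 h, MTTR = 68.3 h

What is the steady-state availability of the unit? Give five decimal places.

0.99501

A(B1) = MTBF/(MTBF+MTTR) = 13617/(13617+68.3) = 0.99501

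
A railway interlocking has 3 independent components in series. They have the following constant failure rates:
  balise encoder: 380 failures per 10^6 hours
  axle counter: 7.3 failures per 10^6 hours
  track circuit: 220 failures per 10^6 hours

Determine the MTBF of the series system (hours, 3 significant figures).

Series of exponential components: λ_sys = Σ λ_i
λ_sys = 0.00038 + 0.0000073 + 0.00022 = 6.0730e-04 /h
MTBF = 1 / λ_sys = 1650 h

1650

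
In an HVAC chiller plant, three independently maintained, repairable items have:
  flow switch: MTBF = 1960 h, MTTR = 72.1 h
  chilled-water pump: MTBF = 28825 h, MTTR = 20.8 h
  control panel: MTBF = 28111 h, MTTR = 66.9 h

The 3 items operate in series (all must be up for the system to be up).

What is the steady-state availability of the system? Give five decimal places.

0.96154

A(flow switch) = MTBF/(MTBF+MTTR) = 1960/(1960+72.1) = 0.964519
A(chilled-water pump) = MTBF/(MTBF+MTTR) = 28825/(28825+20.8) = 0.999279
A(control panel) = MTBF/(MTBF+MTTR) = 28111/(28111+66.9) = 0.997626
Series availability: 0.964519 × 0.999279 × 0.997626 = 0.96154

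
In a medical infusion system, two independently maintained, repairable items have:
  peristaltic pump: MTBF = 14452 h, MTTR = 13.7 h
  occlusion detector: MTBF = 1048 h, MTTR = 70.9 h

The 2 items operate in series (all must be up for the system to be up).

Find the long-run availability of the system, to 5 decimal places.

0.93575

A(peristaltic pump) = MTBF/(MTBF+MTTR) = 14452/(14452+13.7) = 0.999053
A(occlusion detector) = MTBF/(MTBF+MTTR) = 1048/(1048+70.9) = 0.936634
Series availability: 0.999053 × 0.936634 = 0.93575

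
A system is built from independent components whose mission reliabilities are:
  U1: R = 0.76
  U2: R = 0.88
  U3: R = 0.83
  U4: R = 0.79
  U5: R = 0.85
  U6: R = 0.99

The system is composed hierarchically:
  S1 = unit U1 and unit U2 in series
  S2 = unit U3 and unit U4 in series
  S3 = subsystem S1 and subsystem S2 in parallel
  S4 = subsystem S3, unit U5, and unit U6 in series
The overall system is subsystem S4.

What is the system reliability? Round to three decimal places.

0.746

Series (U1 and U2): 0.76000 × 0.88000 = 0.66880
Series (U3 and U4): 0.83000 × 0.79000 = 0.65570
Parallel ([0.66880] and [0.65570]): 1 − (1 − 0.66880)(1 − 0.65570) = 0.88597
Series ([0.88597], U5, and U6): 0.88597 × 0.85000 × 0.99000 = 0.746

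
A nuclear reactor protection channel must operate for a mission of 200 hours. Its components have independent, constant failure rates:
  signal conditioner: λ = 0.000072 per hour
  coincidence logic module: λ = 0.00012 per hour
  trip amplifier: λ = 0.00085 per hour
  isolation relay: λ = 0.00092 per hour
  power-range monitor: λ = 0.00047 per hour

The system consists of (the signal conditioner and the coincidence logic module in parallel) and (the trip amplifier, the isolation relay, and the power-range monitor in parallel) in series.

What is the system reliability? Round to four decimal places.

0.9973

R(signal conditioner) = exp(−0.000072 × 200) = 0.985703
R(coincidence logic module) = exp(−0.00012 × 200) = 0.976286
R(trip amplifier) = exp(−0.00085 × 200) = 0.843665
R(isolation relay) = exp(−0.00092 × 200) = 0.831936
R(power-range monitor) = exp(−0.00047 × 200) = 0.910283
Parallel (signal conditioner and coincidence logic module): 1 − (1 − 0.985703)(1 − 0.976286) = 0.999661
Parallel (trip amplifier, isolation relay, and power-range monitor): 1 − (1 − 0.843665)(1 − 0.831936)(1 − 0.910283) = 0.997643
Series ([0.999661] and [0.997643]): 0.999661 × 0.997643 = 0.9973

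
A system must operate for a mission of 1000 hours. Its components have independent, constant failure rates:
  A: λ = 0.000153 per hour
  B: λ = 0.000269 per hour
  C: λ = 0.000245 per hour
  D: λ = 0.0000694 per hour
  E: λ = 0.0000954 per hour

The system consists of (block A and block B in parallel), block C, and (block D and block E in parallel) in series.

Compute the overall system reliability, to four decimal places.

0.7519

R(A) = exp(−0.000153 × 1000) = 0.858130
R(B) = exp(−0.000269 × 1000) = 0.764143
R(C) = exp(−0.000245 × 1000) = 0.782705
R(D) = exp(−0.0000694 × 1000) = 0.932953
R(E) = exp(−0.0000954 × 1000) = 0.909009
Parallel (A and B): 1 − (1 − 0.858130)(1 − 0.764143) = 0.966539
Parallel (D and E): 1 − (1 − 0.932953)(1 − 0.909009) = 0.993899
Series ([0.966539], C, and [0.993899]): 0.966539 × 0.782705 × 0.993899 = 0.7519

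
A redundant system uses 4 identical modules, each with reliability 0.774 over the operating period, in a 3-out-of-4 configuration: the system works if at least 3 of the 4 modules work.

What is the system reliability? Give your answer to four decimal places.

0.7781

R = Σ_{i=3}^{4} C(4,i) p^i (1−p)^{4−i} with p = 0.774
C(4,3)·0.774^3·0.226^1 = 0.419171
C(4,4)·0.774^4·0.226^0 = 0.358892
Sum = 0.7781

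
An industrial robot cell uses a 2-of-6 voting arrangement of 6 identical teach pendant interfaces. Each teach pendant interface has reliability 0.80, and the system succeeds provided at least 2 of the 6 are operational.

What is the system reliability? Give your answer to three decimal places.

R = Σ_{i=2}^{6} C(6,i) p^i (1−p)^{6−i} with p = 0.80
C(6,2)·0.80^2·0.20^4 = 0.01536
C(6,3)·0.80^3·0.20^3 = 0.08192
C(6,4)·0.80^4·0.20^2 = 0.24576
C(6,5)·0.80^5·0.20^1 = 0.39322
C(6,6)·0.80^6·0.20^0 = 0.26214
Sum = 0.998

0.998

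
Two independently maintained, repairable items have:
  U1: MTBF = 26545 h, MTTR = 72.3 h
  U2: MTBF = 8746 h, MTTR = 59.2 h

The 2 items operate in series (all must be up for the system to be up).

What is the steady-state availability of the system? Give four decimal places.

0.9906

A(U1) = MTBF/(MTBF+MTTR) = 26545/(26545+72.3) = 0.997284
A(U2) = MTBF/(MTBF+MTTR) = 8746/(8746+59.2) = 0.993277
Series availability: 0.997284 × 0.993277 = 0.9906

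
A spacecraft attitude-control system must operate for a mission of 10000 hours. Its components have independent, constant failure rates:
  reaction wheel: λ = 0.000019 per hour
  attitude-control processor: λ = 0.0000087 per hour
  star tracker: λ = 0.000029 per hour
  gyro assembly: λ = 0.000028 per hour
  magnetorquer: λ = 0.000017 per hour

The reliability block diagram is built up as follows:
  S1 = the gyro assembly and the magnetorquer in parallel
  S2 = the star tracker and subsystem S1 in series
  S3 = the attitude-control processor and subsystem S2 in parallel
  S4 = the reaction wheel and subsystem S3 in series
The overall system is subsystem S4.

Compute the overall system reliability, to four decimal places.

R(reaction wheel) = exp(−0.000019 × 10000) = 0.826959
R(attitude-control processor) = exp(−0.0000087 × 10000) = 0.916677
R(star tracker) = exp(−0.000029 × 10000) = 0.748264
R(gyro assembly) = exp(−0.000028 × 10000) = 0.755784
R(magnetorquer) = exp(−0.000017 × 10000) = 0.843665
Parallel (gyro assembly and magnetorquer): 1 − (1 − 0.755784)(1 − 0.843665) = 0.961820
Series (star tracker and [0.961820]): 0.748264 × 0.961820 = 0.719695
Parallel (attitude-control processor and [0.719695]): 1 − (1 − 0.916677)(1 − 0.719695) = 0.976644
Series (reaction wheel and [0.976644]): 0.826959 × 0.976644 = 0.8076

0.8076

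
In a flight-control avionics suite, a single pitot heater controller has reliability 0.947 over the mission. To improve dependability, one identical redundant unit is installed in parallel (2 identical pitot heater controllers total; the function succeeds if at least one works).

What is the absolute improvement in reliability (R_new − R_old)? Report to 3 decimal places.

0.050

R_before = 0.947
R_after = 1 − (1 − 0.947)^2 = 0.997
ΔR = 0.997 − 0.947 = 0.050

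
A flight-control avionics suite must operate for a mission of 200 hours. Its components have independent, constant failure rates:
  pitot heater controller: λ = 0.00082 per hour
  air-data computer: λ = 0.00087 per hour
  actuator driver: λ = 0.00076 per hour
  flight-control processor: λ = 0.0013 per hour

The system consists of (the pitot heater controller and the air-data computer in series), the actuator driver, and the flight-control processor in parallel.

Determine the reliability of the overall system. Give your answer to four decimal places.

0.9907

R(pitot heater controller) = exp(−0.00082 × 200) = 0.848742
R(air-data computer) = exp(−0.00087 × 200) = 0.840297
R(actuator driver) = exp(−0.00076 × 200) = 0.858988
R(flight-control processor) = exp(−0.0013 × 200) = 0.771052
Series (pitot heater controller and air-data computer): 0.848742 × 0.840297 = 0.713195
Parallel ([0.713195], actuator driver, and flight-control processor): 1 − (1 − 0.713195)(1 − 0.858988)(1 − 0.771052) = 0.9907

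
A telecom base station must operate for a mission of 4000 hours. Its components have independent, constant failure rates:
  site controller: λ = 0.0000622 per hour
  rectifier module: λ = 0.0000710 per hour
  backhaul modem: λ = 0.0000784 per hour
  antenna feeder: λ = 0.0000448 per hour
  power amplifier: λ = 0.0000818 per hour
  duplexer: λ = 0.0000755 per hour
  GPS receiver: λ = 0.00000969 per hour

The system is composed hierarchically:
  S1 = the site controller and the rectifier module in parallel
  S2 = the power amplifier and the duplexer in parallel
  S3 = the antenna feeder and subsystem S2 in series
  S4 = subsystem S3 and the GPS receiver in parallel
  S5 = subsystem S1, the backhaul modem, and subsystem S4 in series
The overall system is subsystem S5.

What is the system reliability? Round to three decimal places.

R(site controller) = exp(−0.0000622 × 4000) = 0.77974
R(rectifier module) = exp(−0.0000710 × 4000) = 0.75277
R(backhaul modem) = exp(−0.0000784 × 4000) = 0.73081
R(antenna feeder) = exp(−0.0000448 × 4000) = 0.83594
R(power amplifier) = exp(−0.0000818 × 4000) = 0.72094
R(duplexer) = exp(−0.0000755 × 4000) = 0.73934
R(GPS receiver) = exp(−0.00000969 × 4000) = 0.96198
Parallel (site controller and rectifier module): 1 − (1 − 0.77974)(1 − 0.75277) = 0.94555
Parallel (power amplifier and duplexer): 1 − (1 − 0.72094)(1 − 0.73934) = 0.92726
Series (antenna feeder and [0.92726]): 0.83594 × 0.92726 = 0.77513
Parallel ([0.77513] and GPS receiver): 1 − (1 − 0.77513)(1 − 0.96198) = 0.99145
Series ([0.94555], backhaul modem, and [0.99145]): 0.94555 × 0.73081 × 0.99145 = 0.685

0.685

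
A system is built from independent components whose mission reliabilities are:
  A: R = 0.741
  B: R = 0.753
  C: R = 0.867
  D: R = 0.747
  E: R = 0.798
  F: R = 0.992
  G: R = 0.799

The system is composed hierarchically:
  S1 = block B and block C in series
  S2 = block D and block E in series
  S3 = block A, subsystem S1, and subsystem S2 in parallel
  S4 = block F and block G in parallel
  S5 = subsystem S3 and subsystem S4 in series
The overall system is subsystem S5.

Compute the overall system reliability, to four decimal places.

Series (B and C): 0.753000 × 0.867000 = 0.652851
Series (D and E): 0.747000 × 0.798000 = 0.596106
Parallel (A, [0.652851], and [0.596106]): 1 − (1 − 0.741000)(1 − 0.652851)(1 − 0.596106) = 0.963685
Parallel (F and G): 1 − (1 − 0.992000)(1 − 0.799000) = 0.998392
Series ([0.963685] and [0.998392]): 0.963685 × 0.998392 = 0.9621

0.9621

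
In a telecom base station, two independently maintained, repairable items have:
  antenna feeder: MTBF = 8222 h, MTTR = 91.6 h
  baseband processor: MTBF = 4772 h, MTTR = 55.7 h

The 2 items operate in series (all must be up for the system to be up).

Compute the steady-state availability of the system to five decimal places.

0.97757

A(antenna feeder) = MTBF/(MTBF+MTTR) = 8222/(8222+91.6) = 0.988982
A(baseband processor) = MTBF/(MTBF+MTTR) = 4772/(4772+55.7) = 0.988462
Series availability: 0.988982 × 0.988462 = 0.97757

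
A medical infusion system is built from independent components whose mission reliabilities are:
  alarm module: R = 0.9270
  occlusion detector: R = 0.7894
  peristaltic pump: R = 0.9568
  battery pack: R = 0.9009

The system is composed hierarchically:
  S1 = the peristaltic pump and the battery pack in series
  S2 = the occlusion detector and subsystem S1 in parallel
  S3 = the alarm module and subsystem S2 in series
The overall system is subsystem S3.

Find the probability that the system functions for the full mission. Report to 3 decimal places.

0.900

Series (peristaltic pump and battery pack): 0.95680 × 0.90090 = 0.86198
Parallel (occlusion detector and [0.86198]): 1 − (1 − 0.78940)(1 − 0.86198) = 0.97093
Series (alarm module and [0.97093]): 0.92700 × 0.97093 = 0.900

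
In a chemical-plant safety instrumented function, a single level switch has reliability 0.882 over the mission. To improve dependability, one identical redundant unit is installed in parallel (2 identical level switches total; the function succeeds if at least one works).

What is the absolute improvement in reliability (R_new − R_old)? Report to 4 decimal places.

R_before = 0.882
R_after = 1 − (1 − 0.882)^2 = 0.9861
ΔR = 0.9861 − 0.882 = 0.1041

0.1041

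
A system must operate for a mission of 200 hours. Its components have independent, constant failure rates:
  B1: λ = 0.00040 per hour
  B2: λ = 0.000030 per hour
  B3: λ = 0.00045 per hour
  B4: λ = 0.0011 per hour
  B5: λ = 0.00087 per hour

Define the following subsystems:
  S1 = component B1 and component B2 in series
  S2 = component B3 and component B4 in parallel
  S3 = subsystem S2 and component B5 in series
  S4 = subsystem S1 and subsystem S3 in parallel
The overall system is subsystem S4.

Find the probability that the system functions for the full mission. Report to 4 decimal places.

0.9857

R(B1) = exp(−0.00040 × 200) = 0.923116
R(B2) = exp(−0.000030 × 200) = 0.994018
R(B3) = exp(−0.00045 × 200) = 0.913931
R(B4) = exp(−0.0011 × 200) = 0.802519
R(B5) = exp(−0.00087 × 200) = 0.840297
Series (B1 and B2): 0.923116 × 0.994018 = 0.917594
Parallel (B3 and B4): 1 − (1 − 0.913931)(1 − 0.802519) = 0.983003
Series ([0.983003] and B5): 0.983003 × 0.840297 = 0.826014
Parallel ([0.917594] and [0.826014]): 1 − (1 − 0.917594)(1 − 0.826014) = 0.9857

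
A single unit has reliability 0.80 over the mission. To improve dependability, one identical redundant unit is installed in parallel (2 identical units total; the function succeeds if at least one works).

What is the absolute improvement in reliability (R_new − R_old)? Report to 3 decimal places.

0.160

R_before = 0.80
R_after = 1 − (1 − 0.80)^2 = 0.960
ΔR = 0.960 − 0.80 = 0.160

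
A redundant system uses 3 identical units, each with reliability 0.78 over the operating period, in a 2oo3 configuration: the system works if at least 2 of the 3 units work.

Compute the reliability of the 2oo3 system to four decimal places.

R = Σ_{i=2}^{3} C(3,i) p^i (1−p)^{3−i} with p = 0.78
C(3,2)·0.78^2·0.22^1 = 0.401544
C(3,3)·0.78^3·0.22^0 = 0.474552
Sum = 0.8761

0.8761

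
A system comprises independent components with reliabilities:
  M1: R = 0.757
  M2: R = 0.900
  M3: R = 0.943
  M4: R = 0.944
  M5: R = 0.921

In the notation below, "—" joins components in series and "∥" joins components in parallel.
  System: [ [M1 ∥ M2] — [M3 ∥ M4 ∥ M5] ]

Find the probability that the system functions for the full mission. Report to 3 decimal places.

0.975

Parallel (M1 and M2): 1 − (1 − 0.75700)(1 − 0.90000) = 0.97570
Parallel (M3, M4, and M5): 1 − (1 − 0.94300)(1 − 0.94400)(1 − 0.92100) = 0.99975
Series ([0.97570] and [0.99975]): 0.97570 × 0.99975 = 0.975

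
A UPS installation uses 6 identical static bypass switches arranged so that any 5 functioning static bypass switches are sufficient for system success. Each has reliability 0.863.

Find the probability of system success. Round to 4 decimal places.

0.8066

R = Σ_{i=5}^{6} C(6,i) p^i (1−p)^{6−i} with p = 0.863
C(6,5)·0.863^5·0.137^1 = 0.393483
C(6,6)·0.863^6·0.137^0 = 0.413109
Sum = 0.8066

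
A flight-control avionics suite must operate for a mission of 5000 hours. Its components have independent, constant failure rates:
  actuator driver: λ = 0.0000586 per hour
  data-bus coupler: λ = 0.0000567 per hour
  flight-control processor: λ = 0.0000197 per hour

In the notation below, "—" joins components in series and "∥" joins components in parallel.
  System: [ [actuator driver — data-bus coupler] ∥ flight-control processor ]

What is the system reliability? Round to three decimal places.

0.959

R(actuator driver) = exp(−0.0000586 × 5000) = 0.74602
R(data-bus coupler) = exp(−0.0000567 × 5000) = 0.75314
R(flight-control processor) = exp(−0.0000197 × 5000) = 0.90620
Series (actuator driver and data-bus coupler): 0.74602 × 0.75314 = 0.56186
Parallel ([0.56186] and flight-control processor): 1 − (1 − 0.56186)(1 − 0.90620) = 0.959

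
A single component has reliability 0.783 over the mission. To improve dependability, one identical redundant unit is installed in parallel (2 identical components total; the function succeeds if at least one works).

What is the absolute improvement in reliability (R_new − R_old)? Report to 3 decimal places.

R_before = 0.783
R_after = 1 − (1 − 0.783)^2 = 0.953
ΔR = 0.953 − 0.783 = 0.170

0.170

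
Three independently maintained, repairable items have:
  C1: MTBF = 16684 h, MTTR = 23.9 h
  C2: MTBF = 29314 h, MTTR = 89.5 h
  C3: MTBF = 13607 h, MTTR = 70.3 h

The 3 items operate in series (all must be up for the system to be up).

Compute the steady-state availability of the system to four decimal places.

A(C1) = MTBF/(MTBF+MTTR) = 16684/(16684+23.9) = 0.998570
A(C2) = MTBF/(MTBF+MTTR) = 29314/(29314+89.5) = 0.996956
A(C3) = MTBF/(MTBF+MTTR) = 13607/(13607+70.3) = 0.994860
Series availability: 0.998570 × 0.996956 × 0.994860 = 0.9904

0.9904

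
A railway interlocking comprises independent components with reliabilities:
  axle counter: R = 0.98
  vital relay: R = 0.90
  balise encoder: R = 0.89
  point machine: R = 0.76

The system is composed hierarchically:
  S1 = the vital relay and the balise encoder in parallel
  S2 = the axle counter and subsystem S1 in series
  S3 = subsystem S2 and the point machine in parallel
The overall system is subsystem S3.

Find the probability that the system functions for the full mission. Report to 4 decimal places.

0.9926

Parallel (vital relay and balise encoder): 1 − (1 − 0.900000)(1 − 0.890000) = 0.989000
Series (axle counter and [0.989000]): 0.980000 × 0.989000 = 0.969220
Parallel ([0.969220] and point machine): 1 − (1 − 0.969220)(1 − 0.760000) = 0.9926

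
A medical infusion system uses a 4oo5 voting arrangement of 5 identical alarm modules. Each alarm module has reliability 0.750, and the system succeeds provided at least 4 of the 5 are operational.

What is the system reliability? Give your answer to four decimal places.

0.6328

R = Σ_{i=4}^{5} C(5,i) p^i (1−p)^{5−i} with p = 0.750
C(5,4)·0.750^4·0.250^1 = 0.395508
C(5,5)·0.750^5·0.250^0 = 0.237305
Sum = 0.6328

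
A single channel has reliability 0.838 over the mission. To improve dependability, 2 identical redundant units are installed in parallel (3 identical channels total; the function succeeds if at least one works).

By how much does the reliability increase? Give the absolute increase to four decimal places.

R_before = 0.838
R_after = 1 − (1 − 0.838)^3 = 0.9957
ΔR = 0.9957 − 0.838 = 0.1577

0.1577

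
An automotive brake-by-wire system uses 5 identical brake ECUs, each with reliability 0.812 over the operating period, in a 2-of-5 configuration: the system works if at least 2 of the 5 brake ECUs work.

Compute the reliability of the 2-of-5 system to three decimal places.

R = Σ_{i=2}^{5} C(5,i) p^i (1−p)^{5−i} with p = 0.812
C(5,2)·0.812^2·0.188^3 = 0.04381
C(5,3)·0.812^3·0.188^2 = 0.18923
C(5,4)·0.812^4·0.188^1 = 0.40865
C(5,5)·0.812^5·0.188^0 = 0.35300
Sum = 0.995

0.995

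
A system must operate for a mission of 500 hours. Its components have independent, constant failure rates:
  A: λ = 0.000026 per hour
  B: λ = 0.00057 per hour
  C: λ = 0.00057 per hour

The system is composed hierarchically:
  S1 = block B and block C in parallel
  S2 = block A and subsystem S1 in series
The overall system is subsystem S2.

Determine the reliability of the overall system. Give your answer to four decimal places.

0.9264

R(A) = exp(−0.000026 × 500) = 0.987084
R(B) = exp(−0.00057 × 500) = 0.752014
R(C) = exp(−0.00057 × 500) = 0.752014
Parallel (B and C): 1 − (1 − 0.752014)(1 − 0.752014) = 0.938503
Series (A and [0.938503]): 0.987084 × 0.938503 = 0.9264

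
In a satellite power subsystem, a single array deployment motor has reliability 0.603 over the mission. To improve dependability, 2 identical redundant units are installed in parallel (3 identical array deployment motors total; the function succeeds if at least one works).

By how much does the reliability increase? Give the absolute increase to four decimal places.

0.3344

R_before = 0.603
R_after = 1 − (1 − 0.603)^3 = 0.9374
ΔR = 0.9374 − 0.603 = 0.3344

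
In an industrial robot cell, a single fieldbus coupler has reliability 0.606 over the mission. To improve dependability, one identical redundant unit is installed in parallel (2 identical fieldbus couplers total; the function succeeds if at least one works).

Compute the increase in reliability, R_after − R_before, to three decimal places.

0.239

R_before = 0.606
R_after = 1 − (1 − 0.606)^2 = 0.845
ΔR = 0.845 − 0.606 = 0.239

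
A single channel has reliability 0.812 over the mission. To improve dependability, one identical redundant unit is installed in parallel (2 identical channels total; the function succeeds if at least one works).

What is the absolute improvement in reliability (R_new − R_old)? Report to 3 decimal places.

0.153

R_before = 0.812
R_after = 1 − (1 − 0.812)^2 = 0.965
ΔR = 0.965 − 0.812 = 0.153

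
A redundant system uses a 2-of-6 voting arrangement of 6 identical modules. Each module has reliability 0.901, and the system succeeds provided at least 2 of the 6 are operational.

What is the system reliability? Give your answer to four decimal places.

0.9999

R = Σ_{i=2}^{6} C(6,i) p^i (1−p)^{6−i} with p = 0.901
C(6,2)·0.901^2·0.099^4 = 0.001170
C(6,3)·0.901^3·0.099^3 = 0.014194
C(6,4)·0.901^4·0.099^2 = 0.096886
C(6,5)·0.901^5·0.099^1 = 0.352704
C(6,6)·0.901^6·0.099^0 = 0.534994
Sum = 0.9999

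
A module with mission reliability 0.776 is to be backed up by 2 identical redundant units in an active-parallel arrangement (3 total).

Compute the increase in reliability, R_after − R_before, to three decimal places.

0.213

R_before = 0.776
R_after = 1 − (1 − 0.776)^3 = 0.989
ΔR = 0.989 − 0.776 = 0.213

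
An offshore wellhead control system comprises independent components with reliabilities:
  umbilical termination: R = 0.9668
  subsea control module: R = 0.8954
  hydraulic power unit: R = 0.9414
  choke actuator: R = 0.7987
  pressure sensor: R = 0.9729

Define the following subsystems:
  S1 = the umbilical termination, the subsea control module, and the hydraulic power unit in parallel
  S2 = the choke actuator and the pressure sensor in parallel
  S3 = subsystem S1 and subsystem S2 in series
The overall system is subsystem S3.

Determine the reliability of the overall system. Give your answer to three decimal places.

0.994

Parallel (umbilical termination, subsea control module, and hydraulic power unit): 1 − (1 − 0.96680)(1 − 0.89540)(1 − 0.94140) = 0.99980
Parallel (choke actuator and pressure sensor): 1 − (1 − 0.79870)(1 − 0.97290) = 0.99454
Series ([0.99980] and [0.99454]): 0.99980 × 0.99454 = 0.994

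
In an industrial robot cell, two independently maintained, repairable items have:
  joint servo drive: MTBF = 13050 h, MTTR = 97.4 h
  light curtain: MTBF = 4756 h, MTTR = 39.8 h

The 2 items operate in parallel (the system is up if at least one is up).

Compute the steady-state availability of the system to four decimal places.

0.9999

A(joint servo drive) = MTBF/(MTBF+MTTR) = 13050/(13050+97.4) = 0.992592
A(light curtain) = MTBF/(MTBF+MTTR) = 4756/(4756+39.8) = 0.991701
Parallel availability: 1 − (1 − 0.992592)(1 − 0.991701) = 0.9999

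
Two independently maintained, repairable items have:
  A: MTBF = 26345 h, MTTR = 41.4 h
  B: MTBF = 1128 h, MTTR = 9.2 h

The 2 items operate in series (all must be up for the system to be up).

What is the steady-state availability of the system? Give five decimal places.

A(A) = MTBF/(MTBF+MTTR) = 26345/(26345+41.4) = 0.998431
A(B) = MTBF/(MTBF+MTTR) = 1128/(1128+9.2) = 0.991910
Series availability: 0.998431 × 0.991910 = 0.99035

0.99035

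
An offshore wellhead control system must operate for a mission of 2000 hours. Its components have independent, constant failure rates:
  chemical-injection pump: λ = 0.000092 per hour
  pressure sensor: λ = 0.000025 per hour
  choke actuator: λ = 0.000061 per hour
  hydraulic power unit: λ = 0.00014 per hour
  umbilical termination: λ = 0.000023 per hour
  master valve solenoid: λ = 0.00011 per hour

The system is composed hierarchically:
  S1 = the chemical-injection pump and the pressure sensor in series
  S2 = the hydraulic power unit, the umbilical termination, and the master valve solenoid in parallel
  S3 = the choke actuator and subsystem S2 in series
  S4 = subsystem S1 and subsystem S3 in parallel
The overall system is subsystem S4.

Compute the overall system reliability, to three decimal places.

R(chemical-injection pump) = exp(−0.000092 × 2000) = 0.83194
R(pressure sensor) = exp(−0.000025 × 2000) = 0.95123
R(choke actuator) = exp(−0.000061 × 2000) = 0.88515
R(hydraulic power unit) = exp(−0.00014 × 2000) = 0.75578
R(umbilical termination) = exp(−0.000023 × 2000) = 0.95504
R(master valve solenoid) = exp(−0.00011 × 2000) = 0.80252
Series (chemical-injection pump and pressure sensor): 0.83194 × 0.95123 = 0.79137
Parallel (hydraulic power unit, umbilical termination, and master valve solenoid): 1 − (1 − 0.75578)(1 − 0.95504)(1 − 0.80252) = 0.99783
Series (choke actuator and [0.99783]): 0.88515 × 0.99783 = 0.88323
Parallel ([0.79137] and [0.88323]): 1 − (1 − 0.79137)(1 − 0.88323) = 0.976

0.976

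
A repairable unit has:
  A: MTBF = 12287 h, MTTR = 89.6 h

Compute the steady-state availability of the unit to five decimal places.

A(A) = MTBF/(MTBF+MTTR) = 12287/(12287+89.6) = 0.99276

0.99276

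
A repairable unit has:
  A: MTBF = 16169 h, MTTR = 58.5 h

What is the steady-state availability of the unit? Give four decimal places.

0.9964

A(A) = MTBF/(MTBF+MTTR) = 16169/(16169+58.5) = 0.9964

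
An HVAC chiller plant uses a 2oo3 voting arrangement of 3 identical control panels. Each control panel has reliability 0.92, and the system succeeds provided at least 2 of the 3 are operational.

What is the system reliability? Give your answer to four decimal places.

R = Σ_{i=2}^{3} C(3,i) p^i (1−p)^{3−i} with p = 0.92
C(3,2)·0.92^2·0.08^1 = 0.203136
C(3,3)·0.92^3·0.08^0 = 0.778688
Sum = 0.9818

0.9818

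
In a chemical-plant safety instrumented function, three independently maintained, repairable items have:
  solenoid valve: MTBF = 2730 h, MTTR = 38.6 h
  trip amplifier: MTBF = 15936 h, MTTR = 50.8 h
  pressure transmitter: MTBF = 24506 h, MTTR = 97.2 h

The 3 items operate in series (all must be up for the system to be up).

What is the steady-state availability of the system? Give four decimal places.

A(solenoid valve) = MTBF/(MTBF+MTTR) = 2730/(2730+38.6) = 0.986058
A(trip amplifier) = MTBF/(MTBF+MTTR) = 15936/(15936+50.8) = 0.996822
A(pressure transmitter) = MTBF/(MTBF+MTTR) = 24506/(24506+97.2) = 0.996049
Series availability: 0.986058 × 0.996822 × 0.996049 = 0.9790

0.9790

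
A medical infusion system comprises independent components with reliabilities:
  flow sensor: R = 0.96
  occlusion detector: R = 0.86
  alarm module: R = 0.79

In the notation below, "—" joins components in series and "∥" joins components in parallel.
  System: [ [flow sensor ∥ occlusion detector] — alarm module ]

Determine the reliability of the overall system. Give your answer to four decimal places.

Parallel (flow sensor and occlusion detector): 1 − (1 − 0.960000)(1 − 0.860000) = 0.994400
Series ([0.994400] and alarm module): 0.994400 × 0.790000 = 0.7856

0.7856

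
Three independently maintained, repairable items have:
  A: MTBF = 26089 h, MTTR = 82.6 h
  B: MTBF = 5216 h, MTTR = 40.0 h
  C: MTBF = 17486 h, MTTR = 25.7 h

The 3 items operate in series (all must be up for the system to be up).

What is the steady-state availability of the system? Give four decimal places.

A(A) = MTBF/(MTBF+MTTR) = 26089/(26089+82.6) = 0.996844
A(B) = MTBF/(MTBF+MTTR) = 5216/(5216+40.0) = 0.992390
A(C) = MTBF/(MTBF+MTTR) = 17486/(17486+25.7) = 0.998532
Series availability: 0.996844 × 0.992390 × 0.998532 = 0.9878

0.9878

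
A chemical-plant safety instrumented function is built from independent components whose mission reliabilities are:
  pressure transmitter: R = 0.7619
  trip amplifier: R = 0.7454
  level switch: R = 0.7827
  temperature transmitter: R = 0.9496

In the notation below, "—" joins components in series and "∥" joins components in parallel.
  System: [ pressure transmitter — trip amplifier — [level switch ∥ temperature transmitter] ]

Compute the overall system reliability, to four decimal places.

Parallel (level switch and temperature transmitter): 1 − (1 − 0.782700)(1 − 0.949600) = 0.989048
Series (pressure transmitter, trip amplifier, and [0.989048]): 0.761900 × 0.745400 × 0.989048 = 0.5617

0.5617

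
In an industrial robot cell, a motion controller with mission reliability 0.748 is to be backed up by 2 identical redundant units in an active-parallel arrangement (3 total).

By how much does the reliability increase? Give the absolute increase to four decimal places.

0.2360

R_before = 0.748
R_after = 1 − (1 − 0.748)^3 = 0.9840
ΔR = 0.9840 − 0.748 = 0.2360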